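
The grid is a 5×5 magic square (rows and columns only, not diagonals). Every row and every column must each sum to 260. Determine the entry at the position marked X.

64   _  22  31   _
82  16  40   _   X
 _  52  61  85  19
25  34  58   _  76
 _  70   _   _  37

73

Using row 3: 52 + 61 + 85 + 19 + ? → (3,1) = 260 − 217 = 43.
From row 4, 260 − (25 + 34 + 58 + 76) gives (4,4) = 67.
Using column 1: 64 + 82 + 43 + 25 + ? → (5,1) = 260 − 214 = 46.
Column 2 must total 260; the given cells sum to 172, so (1,2) = 88.
Column 3 must total 260; the given cells sum to 181, so (5,3) = 79.
Row 1 must total 260; the given cells sum to 205, so (1,5) = 55.
Row 5: 46 + 70 + 79 + 37 + ? = 260, so (5,4) = 28.
From column 4, 260 − (31 + 85 + 67 + 28) gives (2,4) = 49.
The remaining cell in column 5 is (2,5) = 260 − 187 = 73.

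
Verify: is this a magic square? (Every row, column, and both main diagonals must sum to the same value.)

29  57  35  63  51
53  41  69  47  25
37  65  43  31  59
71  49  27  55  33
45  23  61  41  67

No — column 1 sums to 235 but row 5 sums to 237.

Row 1: 29 + 57 + 35 + 63 + 51 = 235.
Row 2: 53 + 41 + 69 + 47 + 25 = 235.
Row 3: 37 + 65 + 43 + 31 + 59 = 235.
Row 4: 71 + 49 + 27 + 55 + 33 = 235.
Row 5: 45 + 23 + 61 + 41 + 67 = 237.
Column 1: 29 + 53 + 37 + 71 + 45 = 235.
Column 2: 57 + 41 + 65 + 49 + 23 = 235.
Column 3: 35 + 69 + 43 + 27 + 61 = 235.
Column 4: 63 + 47 + 31 + 55 + 41 = 237.
Column 5: 51 + 25 + 59 + 33 + 67 = 235.
Main diagonal: 29 + 41 + 43 + 55 + 67 = 235.
Anti-diagonal: 51 + 47 + 43 + 49 + 45 = 235.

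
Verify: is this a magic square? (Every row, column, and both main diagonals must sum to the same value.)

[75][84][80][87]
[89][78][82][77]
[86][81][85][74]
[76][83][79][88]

Row 1: 75 + 84 + 80 + 87 = 326.
Row 2: 89 + 78 + 82 + 77 = 326.
Row 3: 86 + 81 + 85 + 74 = 326.
Row 4: 76 + 83 + 79 + 88 = 326.
Column 1: 75 + 89 + 86 + 76 = 326.
Column 2: 84 + 78 + 81 + 83 = 326.
Column 3: 80 + 82 + 85 + 79 = 326.
Column 4: 87 + 77 + 74 + 88 = 326.
Main diagonal: 75 + 78 + 85 + 88 = 326.
Anti-diagonal: 87 + 82 + 81 + 76 = 326.
All lines sum to 326.

Yes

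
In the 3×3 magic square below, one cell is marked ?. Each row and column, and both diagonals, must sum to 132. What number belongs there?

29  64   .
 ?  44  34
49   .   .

54

The remaining cell in row 1 is (1,3) = 132 − 93 = 39.
Row 2: 44 + 34 + ? = 132, so (2,1) = 54.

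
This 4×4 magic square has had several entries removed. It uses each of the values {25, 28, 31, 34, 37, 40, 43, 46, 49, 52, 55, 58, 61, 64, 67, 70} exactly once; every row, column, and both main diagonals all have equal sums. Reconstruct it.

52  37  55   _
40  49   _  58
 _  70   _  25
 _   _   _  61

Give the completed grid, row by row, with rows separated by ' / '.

52 37 55 46 / 40 49 43 58 / 67 70 28 25 / 31 34 64 61

The 16 entries sum to 760, so each line sums to 760/4 = 190.
Row 1 must total 190; the given cells sum to 144, so (1,4) = 46.
From row 2, 190 − (40 + 49 + 58) gives (2,3) = 43.
Column 2 must total 190; the given cells sum to 156, so (4,2) = 34.
Main diagonal: 52 + 49 + 61 + ? = 190, so (3,3) = 28.
From anti-diagonal, 190 − (46 + 43 + 70) gives (4,1) = 31.
Row 3: 70 + 28 + 25 + ? = 190, so (3,1) = 67.
Row 4 must total 190; the given cells sum to 126, so (4,3) = 64.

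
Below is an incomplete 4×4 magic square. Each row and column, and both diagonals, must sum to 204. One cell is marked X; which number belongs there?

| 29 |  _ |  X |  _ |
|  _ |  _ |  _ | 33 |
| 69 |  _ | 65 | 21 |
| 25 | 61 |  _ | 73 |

41

Row 3 needs 204; the known cells sum to 155, so (3,2) = 49.
Row 4 must total 204; the given cells sum to 159, so (4,3) = 45.
Column 1 must total 204; the given cells sum to 123, so (2,1) = 81.
Column 4 must total 204; the given cells sum to 127, so (1,4) = 77.
The remaining cell in main diagonal is (2,2) = 204 − 167 = 37.
Anti-diagonal needs 204; the known cells sum to 151, so (2,3) = 53.
Column 2 needs 204; the known cells sum to 147, so (1,2) = 57.
Using column 3: 53 + 65 + 45 + ? → (1,3) = 204 − 163 = 41.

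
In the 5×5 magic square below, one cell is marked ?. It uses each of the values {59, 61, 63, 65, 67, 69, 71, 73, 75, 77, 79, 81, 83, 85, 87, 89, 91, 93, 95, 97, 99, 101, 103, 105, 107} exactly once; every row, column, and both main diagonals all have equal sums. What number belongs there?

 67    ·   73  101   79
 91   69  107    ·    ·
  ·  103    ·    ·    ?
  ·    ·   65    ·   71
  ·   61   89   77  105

The 25 entries sum to 2075, so each line sums to 2075/5 = 415.
Row 1: 67 + 73 + 101 + 79 + ? = 415, so (1,2) = 95.
Row 5 must total 415; the given cells sum to 332, so (5,1) = 83.
Column 2 needs 415; the known cells sum to 328, so (4,2) = 87.
Column 3 needs 415; the known cells sum to 334, so (3,3) = 81.
Main diagonal must total 415; the given cells sum to 322, so (4,4) = 93.
The remaining cell in anti-diagonal is (2,4) = 415 − 330 = 85.
Row 2: 91 + 69 + 107 + 85 + ? = 415, so (2,5) = 63.
From row 4, 415 − (87 + 65 + 93 + 71) gives (4,1) = 99.
Column 1 needs 415; the known cells sum to 340, so (3,1) = 75.
Column 4 needs 415; the known cells sum to 356, so (3,4) = 59.
Column 5 must total 415; the given cells sum to 318, so (3,5) = 97.

97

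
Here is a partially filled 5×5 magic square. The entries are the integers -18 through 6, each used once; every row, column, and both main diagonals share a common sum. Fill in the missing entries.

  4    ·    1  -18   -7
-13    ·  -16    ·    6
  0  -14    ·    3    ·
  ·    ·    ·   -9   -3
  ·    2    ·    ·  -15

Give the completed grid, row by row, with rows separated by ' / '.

The entries are -18 through 6, which sum to -150, so each line sums to -150/5 = -30.
The remaining cell in row 1 is (1,2) = -30 − (-20) = -10.
Column 5 must total -30; the given cells sum to -19, so (3,5) = -11.
The remaining cell in row 3 is (3,3) = -30 − (-22) = -8.
Main diagonal needs -30; the known cells sum to -28, so (2,2) = -2.
Row 2 must total -30; the given cells sum to -25, so (2,4) = -5.
Column 2 must total -30; the given cells sum to -24, so (4,2) = -6.
Column 4: -18 + (-5) + 3 + (-9) + ? = -30, so (5,4) = -1.
From anti-diagonal, -30 − (-7 + (-5) + (-8) + (-6)) gives (5,1) = -4.
Using row 5: -4 + 2 + (-1) + (-15) + ? → (5,3) = -30 − (-18) = -12.
Column 1: 4 + (-13) + 0 + (-4) + ? = -30, so (4,1) = -17.
The remaining cell in column 3 is (4,3) = -30 − (-35) = 5.

4 -10 1 -18 -7 / -13 -2 -16 -5 6 / 0 -14 -8 3 -11 / -17 -6 5 -9 -3 / -4 2 -12 -1 -15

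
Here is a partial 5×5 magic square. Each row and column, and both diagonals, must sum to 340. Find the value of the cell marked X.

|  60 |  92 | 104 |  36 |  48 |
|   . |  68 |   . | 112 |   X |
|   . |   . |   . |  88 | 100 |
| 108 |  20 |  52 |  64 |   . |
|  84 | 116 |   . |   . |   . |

24

Row 4 must total 340; the given cells sum to 244, so (4,5) = 96.
Using column 2: 92 + 68 + 20 + 116 + ? → (3,2) = 340 − 296 = 44.
Column 4 needs 340; the known cells sum to 300, so (5,4) = 40.
Anti-diagonal: 48 + 112 + 20 + 84 + ? = 340, so (3,3) = 76.
The remaining cell in row 3 is (3,1) = 340 − 308 = 32.
Column 1 must total 340; the given cells sum to 284, so (2,1) = 56.
From main diagonal, 340 − (60 + 68 + 76 + 64) gives (5,5) = 72.
From row 5, 340 − (84 + 116 + 40 + 72) gives (5,3) = 28.
From column 3, 340 − (104 + 76 + 52 + 28) gives (2,3) = 80.
Using column 5: 48 + 100 + 96 + 72 + ? → (2,5) = 340 − 316 = 24.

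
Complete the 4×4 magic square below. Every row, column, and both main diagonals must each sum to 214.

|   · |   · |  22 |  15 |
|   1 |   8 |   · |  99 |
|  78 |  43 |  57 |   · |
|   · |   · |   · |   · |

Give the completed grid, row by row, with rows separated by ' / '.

85 92 22 15 / 1 8 106 99 / 78 43 57 36 / 50 71 29 64

Using row 2: 1 + 8 + 99 + ? → (2,3) = 214 − 108 = 106.
Row 3 needs 214; the known cells sum to 178, so (3,4) = 36.
Column 3: 22 + 106 + 57 + ? = 214, so (4,3) = 29.
The remaining cell in column 4 is (4,4) = 214 − 150 = 64.
Main diagonal: 8 + 57 + 64 + ? = 214, so (1,1) = 85.
Using anti-diagonal: 15 + 106 + 43 + ? → (4,1) = 214 − 164 = 50.
Row 1 needs 214; the known cells sum to 122, so (1,2) = 92.
The remaining cell in row 4 is (4,2) = 214 − 143 = 71.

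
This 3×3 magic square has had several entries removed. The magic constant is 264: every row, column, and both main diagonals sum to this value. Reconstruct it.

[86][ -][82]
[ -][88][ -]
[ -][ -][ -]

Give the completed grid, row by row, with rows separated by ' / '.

86 96 82 / 84 88 92 / 94 80 90

Row 1 needs 264; the known cells sum to 168, so (1,2) = 96.
From column 2, 264 − (96 + 88) gives (3,2) = 80.
Main diagonal must total 264; the given cells sum to 174, so (3,3) = 90.
Anti-diagonal needs 264; the known cells sum to 170, so (3,1) = 94.
From column 1, 264 − (86 + 94) gives (2,1) = 84.
Using column 3: 82 + 90 + ? → (2,3) = 264 − 172 = 92.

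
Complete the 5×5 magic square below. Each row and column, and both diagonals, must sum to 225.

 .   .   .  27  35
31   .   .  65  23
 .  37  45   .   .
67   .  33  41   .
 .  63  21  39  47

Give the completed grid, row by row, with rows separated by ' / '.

Using row 5: 63 + 21 + 39 + 47 + ? → (5,1) = 225 − 170 = 55.
From column 4, 225 − (27 + 65 + 41 + 39) gives (3,4) = 53.
Anti-diagonal: 35 + 65 + 45 + 55 + ? = 225, so (4,2) = 25.
Row 4: 67 + 25 + 33 + 41 + ? = 225, so (4,5) = 59.
From column 5, 225 − (35 + 23 + 59 + 47) gives (3,5) = 61.
From row 3, 225 − (37 + 45 + 53 + 61) gives (3,1) = 29.
The remaining cell in column 1 is (1,1) = 225 − 182 = 43.
The remaining cell in main diagonal is (2,2) = 225 − 176 = 49.
Row 2 must total 225; the given cells sum to 168, so (2,3) = 57.
Column 2 needs 225; the known cells sum to 174, so (1,2) = 51.
The remaining cell in column 3 is (1,3) = 225 − 156 = 69.

43 51 69 27 35 / 31 49 57 65 23 / 29 37 45 53 61 / 67 25 33 41 59 / 55 63 21 39 47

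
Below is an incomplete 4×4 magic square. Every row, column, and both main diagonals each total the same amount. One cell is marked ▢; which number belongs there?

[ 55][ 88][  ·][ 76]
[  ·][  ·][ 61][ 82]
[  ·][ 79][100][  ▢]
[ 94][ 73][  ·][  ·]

Anti-diagonal is complete and sums to 310; that is the magic constant.
Row 1: 55 + 88 + 76 + ? = 310, so (1,3) = 91.
From column 2, 310 − (88 + 79 + 73) gives (2,2) = 70.
Column 3 must total 310; the given cells sum to 252, so (4,3) = 58.
Main diagonal: 55 + 70 + 100 + ? = 310, so (4,4) = 85.
Using row 2: 70 + 61 + 82 + ? → (2,1) = 310 − 213 = 97.
The remaining cell in column 1 is (3,1) = 310 − 246 = 64.
Column 4 needs 310; the known cells sum to 243, so (3,4) = 67.

67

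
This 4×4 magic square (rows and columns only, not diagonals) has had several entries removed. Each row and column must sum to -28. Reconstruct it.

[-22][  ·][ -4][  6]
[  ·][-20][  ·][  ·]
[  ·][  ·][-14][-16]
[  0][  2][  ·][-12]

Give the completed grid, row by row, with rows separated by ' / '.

Row 1 must total -28; the given cells sum to -20, so (1,2) = -8.
The remaining cell in row 4 is (4,3) = -28 − (-10) = -18.
The remaining cell in column 2 is (3,2) = -28 − (-26) = -2.
The remaining cell in column 3 is (2,3) = -28 − (-36) = 8.
The remaining cell in column 4 is (2,4) = -28 − (-22) = -6.
From row 2, -28 − (-20 + 8 + (-6)) gives (2,1) = -10.
From row 3, -28 − (-2 + (-14) + (-16)) gives (3,1) = 4.

-22 -8 -4 6 / -10 -20 8 -6 / 4 -2 -14 -16 / 0 2 -18 -12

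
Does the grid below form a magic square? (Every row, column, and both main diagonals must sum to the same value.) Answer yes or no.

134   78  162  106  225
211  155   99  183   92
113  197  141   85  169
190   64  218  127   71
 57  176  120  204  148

Row 1: 134 + 78 + 162 + 106 + 225 = 705.
Row 2: 211 + 155 + 99 + 183 + 92 = 740.
Row 3: 113 + 197 + 141 + 85 + 169 = 705.
Row 4: 190 + 64 + 218 + 127 + 71 = 670.
Row 5: 57 + 176 + 120 + 204 + 148 = 705.
Column 1: 134 + 211 + 113 + 190 + 57 = 705.
Column 2: 78 + 155 + 197 + 64 + 176 = 670.
Column 3: 162 + 99 + 141 + 218 + 120 = 740.
Column 4: 106 + 183 + 85 + 127 + 204 = 705.
Column 5: 225 + 92 + 169 + 71 + 148 = 705.
Main diagonal: 134 + 155 + 141 + 127 + 148 = 705.
Anti-diagonal: 225 + 183 + 141 + 64 + 57 = 670.

No — row 2 sums to 740 but main diagonal sums to 705.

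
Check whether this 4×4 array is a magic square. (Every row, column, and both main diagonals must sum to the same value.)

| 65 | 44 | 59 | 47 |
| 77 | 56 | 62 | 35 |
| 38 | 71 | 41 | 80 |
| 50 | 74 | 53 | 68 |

No — row 1 sums to 215 but column 2 sums to 245.

Row 1: 65 + 44 + 59 + 47 = 215.
Row 2: 77 + 56 + 62 + 35 = 230.
Row 3: 38 + 71 + 41 + 80 = 230.
Row 4: 50 + 74 + 53 + 68 = 245.
Column 1: 65 + 77 + 38 + 50 = 230.
Column 2: 44 + 56 + 71 + 74 = 245.
Column 3: 59 + 62 + 41 + 53 = 215.
Column 4: 47 + 35 + 80 + 68 = 230.
Main diagonal: 65 + 56 + 41 + 68 = 230.
Anti-diagonal: 47 + 62 + 71 + 50 = 230.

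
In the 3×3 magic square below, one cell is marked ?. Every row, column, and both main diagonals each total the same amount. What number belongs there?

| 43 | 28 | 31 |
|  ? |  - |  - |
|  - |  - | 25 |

Row 1 is complete and sums to 102; that is the magic constant.
Column 3: 31 + 25 + ? = 102, so (2,3) = 46.
The remaining cell in main diagonal is (2,2) = 102 − 68 = 34.
Anti-diagonal must total 102; the given cells sum to 65, so (3,1) = 37.
Using row 2: 34 + 46 + ? → (2,1) = 102 − 80 = 22.

22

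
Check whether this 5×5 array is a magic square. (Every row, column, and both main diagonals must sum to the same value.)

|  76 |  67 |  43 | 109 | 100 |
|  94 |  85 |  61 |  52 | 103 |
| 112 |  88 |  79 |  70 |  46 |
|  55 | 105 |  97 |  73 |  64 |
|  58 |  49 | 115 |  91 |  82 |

Row 1: 76 + 67 + 43 + 109 + 100 = 395.
Row 2: 94 + 85 + 61 + 52 + 103 = 395.
Row 3: 112 + 88 + 79 + 70 + 46 = 395.
Row 4: 55 + 105 + 97 + 73 + 64 = 394.
Row 5: 58 + 49 + 115 + 91 + 82 = 395.
Column 1: 76 + 94 + 112 + 55 + 58 = 395.
Column 2: 67 + 85 + 88 + 105 + 49 = 394.
Column 3: 43 + 61 + 79 + 97 + 115 = 395.
Column 4: 109 + 52 + 70 + 73 + 91 = 395.
Column 5: 100 + 103 + 46 + 64 + 82 = 395.
Main diagonal: 76 + 85 + 79 + 73 + 82 = 395.
Anti-diagonal: 100 + 52 + 79 + 105 + 58 = 394.

No — row 2 sums to 395 but row 4 sums to 394.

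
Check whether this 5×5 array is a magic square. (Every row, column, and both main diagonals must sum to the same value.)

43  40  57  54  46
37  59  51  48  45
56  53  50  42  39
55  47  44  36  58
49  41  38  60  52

Yes

Row 1: 43 + 40 + 57 + 54 + 46 = 240.
Row 2: 37 + 59 + 51 + 48 + 45 = 240.
Row 3: 56 + 53 + 50 + 42 + 39 = 240.
Row 4: 55 + 47 + 44 + 36 + 58 = 240.
Row 5: 49 + 41 + 38 + 60 + 52 = 240.
Column 1: 43 + 37 + 56 + 55 + 49 = 240.
Column 2: 40 + 59 + 53 + 47 + 41 = 240.
Column 3: 57 + 51 + 50 + 44 + 38 = 240.
Column 4: 54 + 48 + 42 + 36 + 60 = 240.
Column 5: 46 + 45 + 39 + 58 + 52 = 240.
Main diagonal: 43 + 59 + 50 + 36 + 52 = 240.
Anti-diagonal: 46 + 48 + 50 + 47 + 49 = 240.
All lines sum to 240.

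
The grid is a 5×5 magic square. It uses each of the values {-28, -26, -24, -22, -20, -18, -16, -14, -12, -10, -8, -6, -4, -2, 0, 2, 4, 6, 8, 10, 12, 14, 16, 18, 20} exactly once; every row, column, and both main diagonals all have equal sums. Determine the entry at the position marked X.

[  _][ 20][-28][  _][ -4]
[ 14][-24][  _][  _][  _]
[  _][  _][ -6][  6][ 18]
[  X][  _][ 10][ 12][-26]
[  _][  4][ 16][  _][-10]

The 25 entries sum to -100, so each line sums to -100/5 = -20.
Column 3 must total -20; the given cells sum to -8, so (2,3) = -12.
Using column 5: -4 + 18 + (-26) + (-10) + ? → (2,5) = -20 − (-22) = 2.
Main diagonal must total -20; the given cells sum to -28, so (1,1) = 8.
From row 1, -20 − (8 + 20 + (-28) + (-4)) gives (1,4) = -16.
The remaining cell in row 2 is (2,4) = -20 − (-20) = 0.
From column 4, -20 − (-16 + 0 + 6 + 12) gives (5,4) = -22.
Row 5: 4 + 16 + (-22) + (-10) + ? = -20, so (5,1) = -8.
Using anti-diagonal: -4 + 0 + (-6) + (-8) + ? → (4,2) = -20 − (-18) = -2.
Row 4 must total -20; the given cells sum to -6, so (4,1) = -14.

-14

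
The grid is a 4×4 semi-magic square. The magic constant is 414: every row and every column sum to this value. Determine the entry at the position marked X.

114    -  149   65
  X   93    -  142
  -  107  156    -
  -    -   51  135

121

Row 1: 114 + 149 + 65 + ? = 414, so (1,2) = 86.
From column 2, 414 − (86 + 93 + 107) gives (4,2) = 128.
Column 3 must total 414; the given cells sum to 356, so (2,3) = 58.
From column 4, 414 − (65 + 142 + 135) gives (3,4) = 72.
Row 2 needs 414; the known cells sum to 293, so (2,1) = 121.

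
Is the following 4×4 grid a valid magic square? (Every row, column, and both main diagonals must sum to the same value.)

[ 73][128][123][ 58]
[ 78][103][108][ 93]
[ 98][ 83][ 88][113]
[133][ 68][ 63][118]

Yes

Row 1: 73 + 128 + 123 + 58 = 382.
Row 2: 78 + 103 + 108 + 93 = 382.
Row 3: 98 + 83 + 88 + 113 = 382.
Row 4: 133 + 68 + 63 + 118 = 382.
Column 1: 73 + 78 + 98 + 133 = 382.
Column 2: 128 + 103 + 83 + 68 = 382.
Column 3: 123 + 108 + 88 + 63 = 382.
Column 4: 58 + 93 + 113 + 118 = 382.
Main diagonal: 73 + 103 + 88 + 118 = 382.
Anti-diagonal: 58 + 108 + 83 + 133 = 382.
All lines sum to 382.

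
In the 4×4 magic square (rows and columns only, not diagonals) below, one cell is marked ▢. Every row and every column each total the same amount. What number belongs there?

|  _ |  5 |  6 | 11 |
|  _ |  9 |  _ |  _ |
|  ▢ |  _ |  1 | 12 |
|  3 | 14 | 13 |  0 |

Row 4 is complete and sums to 30; that is the magic constant.
The remaining cell in row 1 is (1,1) = 30 − 22 = 8.
From column 2, 30 − (5 + 9 + 14) gives (3,2) = 2.
Using column 3: 6 + 1 + 13 + ? → (2,3) = 30 − 20 = 10.
The remaining cell in column 4 is (2,4) = 30 − 23 = 7.
Row 2 must total 30; the given cells sum to 26, so (2,1) = 4.
From row 3, 30 − (2 + 1 + 12) gives (3,1) = 15.

15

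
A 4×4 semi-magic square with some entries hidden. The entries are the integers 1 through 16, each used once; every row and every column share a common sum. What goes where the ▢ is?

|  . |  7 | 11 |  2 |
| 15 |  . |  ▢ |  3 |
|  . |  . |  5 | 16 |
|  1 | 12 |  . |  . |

The entries are 1 through 16, which sum to 136, so each line sums to 136/4 = 34.
Row 1: 7 + 11 + 2 + ? = 34, so (1,1) = 14.
Column 1 needs 34; the known cells sum to 30, so (3,1) = 4.
Column 4: 2 + 3 + 16 + ? = 34, so (4,4) = 13.
Using row 3: 4 + 5 + 16 + ? → (3,2) = 34 − 25 = 9.
Row 4 must total 34; the given cells sum to 26, so (4,3) = 8.
Column 2: 7 + 9 + 12 + ? = 34, so (2,2) = 6.
Column 3: 11 + 5 + 8 + ? = 34, so (2,3) = 10.

10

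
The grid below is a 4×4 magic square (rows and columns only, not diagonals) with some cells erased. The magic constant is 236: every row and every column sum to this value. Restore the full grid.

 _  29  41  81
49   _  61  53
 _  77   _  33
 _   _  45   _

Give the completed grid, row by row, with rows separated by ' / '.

Using row 1: 29 + 41 + 81 + ? → (1,1) = 236 − 151 = 85.
Using row 2: 49 + 61 + 53 + ? → (2,2) = 236 − 163 = 73.
Column 2 needs 236; the known cells sum to 179, so (4,2) = 57.
From column 3, 236 − (41 + 61 + 45) gives (3,3) = 89.
Column 4: 81 + 53 + 33 + ? = 236, so (4,4) = 69.
From row 3, 236 − (77 + 89 + 33) gives (3,1) = 37.
Row 4 must total 236; the given cells sum to 171, so (4,1) = 65.

85 29 41 81 / 49 73 61 53 / 37 77 89 33 / 65 57 45 69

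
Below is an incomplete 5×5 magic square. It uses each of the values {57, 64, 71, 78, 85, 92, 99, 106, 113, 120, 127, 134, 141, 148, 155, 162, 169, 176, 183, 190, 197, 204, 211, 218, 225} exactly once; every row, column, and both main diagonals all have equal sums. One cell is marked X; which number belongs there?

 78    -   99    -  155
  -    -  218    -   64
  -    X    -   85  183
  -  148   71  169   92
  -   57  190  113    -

204

The 25 entries sum to 3525, so each line sums to 3525/5 = 705.
Row 4 must total 705; the given cells sum to 480, so (4,1) = 225.
From column 3, 705 − (99 + 218 + 71 + 190) gives (3,3) = 127.
Column 5 needs 705; the known cells sum to 494, so (5,5) = 211.
The remaining cell in main diagonal is (2,2) = 705 − 585 = 120.
From row 5, 705 − (57 + 190 + 113 + 211) gives (5,1) = 134.
From anti-diagonal, 705 − (155 + 127 + 148 + 134) gives (2,4) = 141.
From row 2, 705 − (120 + 218 + 141 + 64) gives (2,1) = 162.
Column 1: 78 + 162 + 225 + 134 + ? = 705, so (3,1) = 106.
Column 4 must total 705; the given cells sum to 508, so (1,4) = 197.
Using row 1: 78 + 99 + 197 + 155 + ? → (1,2) = 705 − 529 = 176.
From row 3, 705 − (106 + 127 + 85 + 183) gives (3,2) = 204.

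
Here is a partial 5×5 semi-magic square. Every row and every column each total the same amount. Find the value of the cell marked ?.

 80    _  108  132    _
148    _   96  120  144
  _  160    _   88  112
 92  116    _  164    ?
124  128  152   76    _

Column 4 is complete and sums to 580; that is the magic constant.
Using row 2: 148 + 96 + 120 + 144 + ? → (2,2) = 580 − 508 = 72.
Row 5: 124 + 128 + 152 + 76 + ? = 580, so (5,5) = 100.
The remaining cell in column 1 is (3,1) = 580 − 444 = 136.
Column 2: 72 + 160 + 116 + 128 + ? = 580, so (1,2) = 104.
From row 1, 580 − (80 + 104 + 108 + 132) gives (1,5) = 156.
Row 3 must total 580; the given cells sum to 496, so (3,3) = 84.
Using column 3: 108 + 96 + 84 + 152 + ? → (4,3) = 580 − 440 = 140.
The remaining cell in column 5 is (4,5) = 580 − 512 = 68.

68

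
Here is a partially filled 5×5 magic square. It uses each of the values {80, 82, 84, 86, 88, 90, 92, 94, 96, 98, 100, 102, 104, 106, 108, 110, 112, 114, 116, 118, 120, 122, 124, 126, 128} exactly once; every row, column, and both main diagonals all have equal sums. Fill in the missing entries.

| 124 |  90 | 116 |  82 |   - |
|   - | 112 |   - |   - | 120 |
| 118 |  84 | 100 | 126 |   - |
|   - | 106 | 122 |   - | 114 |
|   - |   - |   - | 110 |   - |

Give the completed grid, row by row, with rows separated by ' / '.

124 90 116 82 108 / 96 112 88 104 120 / 118 84 100 126 92 / 80 106 122 98 114 / 102 128 94 110 86

The 25 entries sum to 2600, so each line sums to 2600/5 = 520.
Using row 1: 124 + 90 + 116 + 82 + ? → (1,5) = 520 − 412 = 108.
The remaining cell in row 3 is (3,5) = 520 − 428 = 92.
Column 2 must total 520; the given cells sum to 392, so (5,2) = 128.
Column 5 needs 520; the known cells sum to 434, so (5,5) = 86.
The remaining cell in main diagonal is (4,4) = 520 − 422 = 98.
From row 4, 520 − (106 + 122 + 98 + 114) gives (4,1) = 80.
Column 4 must total 520; the given cells sum to 416, so (2,4) = 104.
Using anti-diagonal: 108 + 104 + 100 + 106 + ? → (5,1) = 520 − 418 = 102.
Row 5: 102 + 128 + 110 + 86 + ? = 520, so (5,3) = 94.
Column 1 needs 520; the known cells sum to 424, so (2,1) = 96.
Column 3: 116 + 100 + 122 + 94 + ? = 520, so (2,3) = 88.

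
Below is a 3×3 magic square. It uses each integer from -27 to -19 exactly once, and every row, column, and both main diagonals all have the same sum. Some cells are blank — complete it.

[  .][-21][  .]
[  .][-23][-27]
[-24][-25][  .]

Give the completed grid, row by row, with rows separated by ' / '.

-26 -21 -22 / -19 -23 -27 / -24 -25 -20

The entries are -27 through -19, which sum to -207, so each line sums to -207/3 = -69.
Row 2: -23 + (-27) + ? = -69, so (2,1) = -19.
From row 3, -69 − (-24 + (-25)) gives (3,3) = -20.
From column 1, -69 − (-19 + (-24)) gives (1,1) = -26.
From column 3, -69 − (-27 + (-20)) gives (1,3) = -22.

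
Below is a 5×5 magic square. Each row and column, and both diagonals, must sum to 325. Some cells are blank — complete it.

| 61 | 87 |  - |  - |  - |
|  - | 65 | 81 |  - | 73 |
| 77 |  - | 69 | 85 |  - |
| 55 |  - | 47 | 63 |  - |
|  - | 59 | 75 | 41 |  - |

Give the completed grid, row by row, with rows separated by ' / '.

Column 3 needs 325; the known cells sum to 272, so (1,3) = 53.
Using main diagonal: 61 + 65 + 69 + 63 + ? → (5,5) = 325 − 258 = 67.
From row 5, 325 − (59 + 75 + 41 + 67) gives (5,1) = 83.
Using column 1: 61 + 77 + 55 + 83 + ? → (2,1) = 325 − 276 = 49.
Row 2 must total 325; the given cells sum to 268, so (2,4) = 57.
Column 4 needs 325; the known cells sum to 246, so (1,4) = 79.
Row 1: 61 + 87 + 53 + 79 + ? = 325, so (1,5) = 45.
The remaining cell in anti-diagonal is (4,2) = 325 − 254 = 71.
The remaining cell in row 4 is (4,5) = 325 − 236 = 89.
Column 2: 87 + 65 + 71 + 59 + ? = 325, so (3,2) = 43.
Column 5 must total 325; the given cells sum to 274, so (3,5) = 51.

61 87 53 79 45 / 49 65 81 57 73 / 77 43 69 85 51 / 55 71 47 63 89 / 83 59 75 41 67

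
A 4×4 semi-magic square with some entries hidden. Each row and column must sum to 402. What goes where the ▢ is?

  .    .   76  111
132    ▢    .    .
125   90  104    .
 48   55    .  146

139

Row 3: 125 + 90 + 104 + ? = 402, so (3,4) = 83.
Using row 4: 48 + 55 + 146 + ? → (4,3) = 402 − 249 = 153.
From column 1, 402 − (132 + 125 + 48) gives (1,1) = 97.
Using column 3: 76 + 104 + 153 + ? → (2,3) = 402 − 333 = 69.
Column 4: 111 + 83 + 146 + ? = 402, so (2,4) = 62.
Row 1 needs 402; the known cells sum to 284, so (1,2) = 118.
The remaining cell in row 2 is (2,2) = 402 − 263 = 139.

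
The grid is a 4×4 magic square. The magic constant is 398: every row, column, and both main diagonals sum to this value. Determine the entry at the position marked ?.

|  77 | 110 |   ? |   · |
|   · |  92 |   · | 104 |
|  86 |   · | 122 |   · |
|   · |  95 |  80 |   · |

113

Column 2 needs 398; the known cells sum to 297, so (3,2) = 101.
Using main diagonal: 77 + 92 + 122 + ? → (4,4) = 398 − 291 = 107.
Row 3 must total 398; the given cells sum to 309, so (3,4) = 89.
Row 4: 95 + 80 + 107 + ? = 398, so (4,1) = 116.
The remaining cell in column 1 is (2,1) = 398 − 279 = 119.
Column 4 must total 398; the given cells sum to 300, so (1,4) = 98.
Using anti-diagonal: 98 + 101 + 116 + ? → (2,3) = 398 − 315 = 83.
Row 1: 77 + 110 + 98 + ? = 398, so (1,3) = 113.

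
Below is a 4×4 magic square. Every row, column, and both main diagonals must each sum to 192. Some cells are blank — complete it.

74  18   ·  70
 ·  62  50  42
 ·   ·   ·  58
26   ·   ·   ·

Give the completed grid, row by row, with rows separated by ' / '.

The remaining cell in row 1 is (1,3) = 192 − 162 = 30.
Row 2 must total 192; the given cells sum to 154, so (2,1) = 38.
The remaining cell in column 1 is (3,1) = 192 − 138 = 54.
Using column 4: 70 + 42 + 58 + ? → (4,4) = 192 − 170 = 22.
Main diagonal needs 192; the known cells sum to 158, so (3,3) = 34.
Anti-diagonal must total 192; the given cells sum to 146, so (3,2) = 46.
Column 2: 18 + 62 + 46 + ? = 192, so (4,2) = 66.
The remaining cell in column 3 is (4,3) = 192 − 114 = 78.

74 18 30 70 / 38 62 50 42 / 54 46 34 58 / 26 66 78 22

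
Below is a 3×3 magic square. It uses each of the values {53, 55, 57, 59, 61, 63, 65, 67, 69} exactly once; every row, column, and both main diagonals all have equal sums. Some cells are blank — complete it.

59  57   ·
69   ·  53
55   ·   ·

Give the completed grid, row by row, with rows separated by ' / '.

59 57 67 / 69 61 53 / 55 65 63

The 9 entries sum to 549, so each line sums to 549/3 = 183.
Row 1 needs 183; the known cells sum to 116, so (1,3) = 67.
Row 2 needs 183; the known cells sum to 122, so (2,2) = 61.
Column 2 needs 183; the known cells sum to 118, so (3,2) = 65.
The remaining cell in column 3 is (3,3) = 183 − 120 = 63.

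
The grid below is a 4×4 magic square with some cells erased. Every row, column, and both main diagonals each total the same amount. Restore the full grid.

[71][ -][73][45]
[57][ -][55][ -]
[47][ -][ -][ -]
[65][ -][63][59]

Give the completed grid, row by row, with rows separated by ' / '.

Column 1 is already complete: 71 + 57 + 47 + 65 = 240, so that is the magic constant.
Row 1: 71 + 73 + 45 + ? = 240, so (1,2) = 51.
Row 4 must total 240; the given cells sum to 187, so (4,2) = 53.
Column 3 must total 240; the given cells sum to 191, so (3,3) = 49.
The remaining cell in main diagonal is (2,2) = 240 − 179 = 61.
From anti-diagonal, 240 − (45 + 55 + 65) gives (3,2) = 75.
Row 2 needs 240; the known cells sum to 173, so (2,4) = 67.
Row 3: 47 + 75 + 49 + ? = 240, so (3,4) = 69.

71 51 73 45 / 57 61 55 67 / 47 75 49 69 / 65 53 63 59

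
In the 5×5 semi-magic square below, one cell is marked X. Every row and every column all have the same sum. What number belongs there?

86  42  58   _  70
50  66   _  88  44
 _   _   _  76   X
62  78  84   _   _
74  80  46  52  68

82

Row 5 is complete and sums to 320; that is the magic constant.
Using row 1: 86 + 42 + 58 + 70 + ? → (1,4) = 320 − 256 = 64.
The remaining cell in row 2 is (2,3) = 320 − 248 = 72.
Column 1: 86 + 50 + 62 + 74 + ? = 320, so (3,1) = 48.
From column 2, 320 − (42 + 66 + 78 + 80) gives (3,2) = 54.
Column 3 must total 320; the given cells sum to 260, so (3,3) = 60.
Column 4: 64 + 88 + 76 + 52 + ? = 320, so (4,4) = 40.
Row 3 must total 320; the given cells sum to 238, so (3,5) = 82.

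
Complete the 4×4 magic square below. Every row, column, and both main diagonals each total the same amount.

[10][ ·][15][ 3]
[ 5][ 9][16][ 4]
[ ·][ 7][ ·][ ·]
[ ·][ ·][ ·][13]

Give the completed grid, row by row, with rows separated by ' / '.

Row 2 is already complete: 5 + 9 + 16 + 4 = 34, so that is the magic constant.
Row 1 must total 34; the given cells sum to 28, so (1,2) = 6.
Using column 2: 6 + 9 + 7 + ? → (4,2) = 34 − 22 = 12.
Column 4 must total 34; the given cells sum to 20, so (3,4) = 14.
The remaining cell in main diagonal is (3,3) = 34 − 32 = 2.
Anti-diagonal must total 34; the given cells sum to 26, so (4,1) = 8.
Row 3: 7 + 2 + 14 + ? = 34, so (3,1) = 11.
Row 4: 8 + 12 + 13 + ? = 34, so (4,3) = 1.

10 6 15 3 / 5 9 16 4 / 11 7 2 14 / 8 12 1 13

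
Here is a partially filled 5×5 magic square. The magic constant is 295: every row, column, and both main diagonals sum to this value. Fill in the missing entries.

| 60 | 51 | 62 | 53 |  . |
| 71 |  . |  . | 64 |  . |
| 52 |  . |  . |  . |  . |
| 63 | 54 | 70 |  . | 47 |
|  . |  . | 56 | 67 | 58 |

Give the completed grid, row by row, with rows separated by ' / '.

Row 1: 60 + 51 + 62 + 53 + ? = 295, so (1,5) = 69.
Row 4 must total 295; the given cells sum to 234, so (4,4) = 61.
Column 1: 60 + 71 + 52 + 63 + ? = 295, so (5,1) = 49.
The remaining cell in column 4 is (3,4) = 295 − 245 = 50.
Anti-diagonal: 69 + 64 + 54 + 49 + ? = 295, so (3,3) = 59.
Row 5 must total 295; the given cells sum to 230, so (5,2) = 65.
Column 3: 62 + 59 + 70 + 56 + ? = 295, so (2,3) = 48.
Main diagonal needs 295; the known cells sum to 238, so (2,2) = 57.
Row 2 must total 295; the given cells sum to 240, so (2,5) = 55.
From column 2, 295 − (51 + 57 + 54 + 65) gives (3,2) = 68.
Column 5: 69 + 55 + 47 + 58 + ? = 295, so (3,5) = 66.

60 51 62 53 69 / 71 57 48 64 55 / 52 68 59 50 66 / 63 54 70 61 47 / 49 65 56 67 58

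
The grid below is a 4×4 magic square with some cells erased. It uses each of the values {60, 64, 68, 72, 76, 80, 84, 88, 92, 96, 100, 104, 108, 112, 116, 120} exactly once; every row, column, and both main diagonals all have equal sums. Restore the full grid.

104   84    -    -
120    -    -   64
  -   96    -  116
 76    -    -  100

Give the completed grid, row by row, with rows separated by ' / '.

The 16 entries sum to 1440, so each line sums to 1440/4 = 360.
Column 1 needs 360; the known cells sum to 300, so (3,1) = 60.
Column 4 needs 360; the known cells sum to 280, so (1,4) = 80.
Anti-diagonal must total 360; the given cells sum to 252, so (2,3) = 108.
Using row 1: 104 + 84 + 80 + ? → (1,3) = 360 − 268 = 92.
From row 2, 360 − (120 + 108 + 64) gives (2,2) = 68.
Row 3 must total 360; the given cells sum to 272, so (3,3) = 88.
Column 2: 84 + 68 + 96 + ? = 360, so (4,2) = 112.
Using column 3: 92 + 108 + 88 + ? → (4,3) = 360 − 288 = 72.

104 84 92 80 / 120 68 108 64 / 60 96 88 116 / 76 112 72 100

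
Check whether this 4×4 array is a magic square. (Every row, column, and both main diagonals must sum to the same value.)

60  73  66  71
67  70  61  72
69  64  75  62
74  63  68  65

Row 1: 60 + 73 + 66 + 71 = 270.
Row 2: 67 + 70 + 61 + 72 = 270.
Row 3: 69 + 64 + 75 + 62 = 270.
Row 4: 74 + 63 + 68 + 65 = 270.
Column 1: 60 + 67 + 69 + 74 = 270.
Column 2: 73 + 70 + 64 + 63 = 270.
Column 3: 66 + 61 + 75 + 68 = 270.
Column 4: 71 + 72 + 62 + 65 = 270.
Main diagonal: 60 + 70 + 75 + 65 = 270.
Anti-diagonal: 71 + 61 + 64 + 74 = 270.
All lines sum to 270.

Yes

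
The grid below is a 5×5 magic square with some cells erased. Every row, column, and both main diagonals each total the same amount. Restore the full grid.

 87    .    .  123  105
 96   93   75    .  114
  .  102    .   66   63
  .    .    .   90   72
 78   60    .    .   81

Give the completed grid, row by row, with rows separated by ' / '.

Column 5 is already complete: 105 + 114 + 63 + 72 + 81 = 435, so that is the magic constant.
Row 2 must total 435; the given cells sum to 378, so (2,4) = 57.
Column 4 needs 435; the known cells sum to 336, so (5,4) = 99.
Main diagonal: 87 + 93 + 90 + 81 + ? = 435, so (3,3) = 84.
Anti-diagonal: 105 + 57 + 84 + 78 + ? = 435, so (4,2) = 111.
Row 3 needs 435; the known cells sum to 315, so (3,1) = 120.
Row 5 must total 435; the given cells sum to 318, so (5,3) = 117.
From column 1, 435 − (87 + 96 + 120 + 78) gives (4,1) = 54.
From column 2, 435 − (93 + 102 + 111 + 60) gives (1,2) = 69.
Row 1 must total 435; the given cells sum to 384, so (1,3) = 51.
Using row 4: 54 + 111 + 90 + 72 + ? → (4,3) = 435 − 327 = 108.

87 69 51 123 105 / 96 93 75 57 114 / 120 102 84 66 63 / 54 111 108 90 72 / 78 60 117 99 81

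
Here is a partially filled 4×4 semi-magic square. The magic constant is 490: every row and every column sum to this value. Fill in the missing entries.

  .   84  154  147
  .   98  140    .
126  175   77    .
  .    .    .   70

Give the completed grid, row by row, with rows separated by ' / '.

105 84 154 147 / 91 98 140 161 / 126 175 77 112 / 168 133 119 70

The remaining cell in row 1 is (1,1) = 490 − 385 = 105.
From row 3, 490 − (126 + 175 + 77) gives (3,4) = 112.
Column 2: 84 + 98 + 175 + ? = 490, so (4,2) = 133.
Using column 3: 154 + 140 + 77 + ? → (4,3) = 490 − 371 = 119.
Column 4 needs 490; the known cells sum to 329, so (2,4) = 161.
Row 2 must total 490; the given cells sum to 399, so (2,1) = 91.
Row 4 needs 490; the known cells sum to 322, so (4,1) = 168.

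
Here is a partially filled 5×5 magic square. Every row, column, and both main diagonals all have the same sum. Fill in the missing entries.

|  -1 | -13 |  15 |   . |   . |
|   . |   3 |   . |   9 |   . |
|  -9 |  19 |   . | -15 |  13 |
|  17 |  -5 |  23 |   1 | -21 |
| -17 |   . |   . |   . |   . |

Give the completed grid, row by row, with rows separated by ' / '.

Row 4 is already complete: 17 + -5 + 23 + 1 + -21 = 15, so that is the magic constant.
The remaining cell in row 3 is (3,3) = 15 − 8 = 7.
The remaining cell in column 1 is (2,1) = 15 − (-10) = 25.
Column 2 must total 15; the given cells sum to 4, so (5,2) = 11.
Main diagonal must total 15; the given cells sum to 10, so (5,5) = 5.
The remaining cell in anti-diagonal is (1,5) = 15 − (-6) = 21.
Row 1: -1 + (-13) + 15 + 21 + ? = 15, so (1,4) = -7.
The remaining cell in column 4 is (5,4) = 15 − (-12) = 27.
The remaining cell in column 5 is (2,5) = 15 − 18 = -3.
Row 2: 25 + 3 + 9 + (-3) + ? = 15, so (2,3) = -19.
The remaining cell in row 5 is (5,3) = 15 − 26 = -11.

-1 -13 15 -7 21 / 25 3 -19 9 -3 / -9 19 7 -15 13 / 17 -5 23 1 -21 / -17 11 -11 27 5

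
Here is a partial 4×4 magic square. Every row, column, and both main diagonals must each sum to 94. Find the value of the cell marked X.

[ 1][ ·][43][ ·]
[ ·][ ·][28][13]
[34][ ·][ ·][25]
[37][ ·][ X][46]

7

Using column 1: 1 + 34 + 37 + ? → (2,1) = 94 − 72 = 22.
From column 4, 94 − (13 + 25 + 46) gives (1,4) = 10.
Anti-diagonal must total 94; the given cells sum to 75, so (3,2) = 19.
Row 1: 1 + 43 + 10 + ? = 94, so (1,2) = 40.
Row 2 must total 94; the given cells sum to 63, so (2,2) = 31.
Row 3 must total 94; the given cells sum to 78, so (3,3) = 16.
Column 2 needs 94; the known cells sum to 90, so (4,2) = 4.
Column 3 needs 94; the known cells sum to 87, so (4,3) = 7.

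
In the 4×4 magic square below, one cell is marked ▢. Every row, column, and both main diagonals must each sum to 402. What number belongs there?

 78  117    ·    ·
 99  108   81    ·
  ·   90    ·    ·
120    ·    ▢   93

Row 2 must total 402; the given cells sum to 288, so (2,4) = 114.
The remaining cell in column 1 is (3,1) = 402 − 297 = 105.
Using column 2: 117 + 108 + 90 + ? → (4,2) = 402 − 315 = 87.
From main diagonal, 402 − (78 + 108 + 93) gives (3,3) = 123.
Anti-diagonal: 81 + 90 + 120 + ? = 402, so (1,4) = 111.
Using row 1: 78 + 117 + 111 + ? → (1,3) = 402 − 306 = 96.
Row 3: 105 + 90 + 123 + ? = 402, so (3,4) = 84.
From row 4, 402 − (120 + 87 + 93) gives (4,3) = 102.

102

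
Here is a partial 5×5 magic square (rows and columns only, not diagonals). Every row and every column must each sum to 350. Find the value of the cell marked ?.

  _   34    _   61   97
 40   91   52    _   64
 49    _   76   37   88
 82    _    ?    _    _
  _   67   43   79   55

From row 2, 350 − (40 + 91 + 52 + 64) gives (2,4) = 103.
Row 3 must total 350; the given cells sum to 250, so (3,2) = 100.
The remaining cell in row 5 is (5,1) = 350 − 244 = 106.
From column 1, 350 − (40 + 49 + 82 + 106) gives (1,1) = 73.
Column 2 needs 350; the known cells sum to 292, so (4,2) = 58.
The remaining cell in column 4 is (4,4) = 350 − 280 = 70.
From column 5, 350 − (97 + 64 + 88 + 55) gives (4,5) = 46.
The remaining cell in row 1 is (1,3) = 350 − 265 = 85.
Using row 4: 82 + 58 + 70 + 46 + ? → (4,3) = 350 − 256 = 94.

94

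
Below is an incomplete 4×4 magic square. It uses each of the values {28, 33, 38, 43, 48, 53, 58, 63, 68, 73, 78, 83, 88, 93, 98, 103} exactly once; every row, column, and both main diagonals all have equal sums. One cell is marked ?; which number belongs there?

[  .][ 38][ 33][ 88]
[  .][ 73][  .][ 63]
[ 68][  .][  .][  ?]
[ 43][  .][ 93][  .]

83

The 16 entries sum to 1048, so each line sums to 1048/4 = 262.
Using row 1: 38 + 33 + 88 + ? → (1,1) = 262 − 159 = 103.
Column 1 must total 262; the given cells sum to 214, so (2,1) = 48.
Using row 2: 48 + 73 + 63 + ? → (2,3) = 262 − 184 = 78.
Column 3 needs 262; the known cells sum to 204, so (3,3) = 58.
The remaining cell in main diagonal is (4,4) = 262 − 234 = 28.
Using anti-diagonal: 88 + 78 + 43 + ? → (3,2) = 262 − 209 = 53.
Row 3: 68 + 53 + 58 + ? = 262, so (3,4) = 83.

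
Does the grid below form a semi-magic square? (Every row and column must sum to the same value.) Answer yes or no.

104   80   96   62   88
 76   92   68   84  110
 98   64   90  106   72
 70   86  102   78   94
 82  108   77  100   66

Row 1: 104 + 80 + 96 + 62 + 88 = 430.
Row 2: 76 + 92 + 68 + 84 + 110 = 430.
Row 3: 98 + 64 + 90 + 106 + 72 = 430.
Row 4: 70 + 86 + 102 + 78 + 94 = 430.
Row 5: 82 + 108 + 77 + 100 + 66 = 433.
Column 1: 104 + 76 + 98 + 70 + 82 = 430.
Column 2: 80 + 92 + 64 + 86 + 108 = 430.
Column 3: 96 + 68 + 90 + 102 + 77 = 433.
Column 4: 62 + 84 + 106 + 78 + 100 = 430.
Column 5: 88 + 110 + 72 + 94 + 66 = 430.

No — row 5 sums to 433 but column 2 sums to 430.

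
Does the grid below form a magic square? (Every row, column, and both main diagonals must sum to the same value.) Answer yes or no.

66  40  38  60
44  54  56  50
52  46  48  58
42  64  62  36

Row 1: 66 + 40 + 38 + 60 = 204.
Row 2: 44 + 54 + 56 + 50 = 204.
Row 3: 52 + 46 + 48 + 58 = 204.
Row 4: 42 + 64 + 62 + 36 = 204.
Column 1: 66 + 44 + 52 + 42 = 204.
Column 2: 40 + 54 + 46 + 64 = 204.
Column 3: 38 + 56 + 48 + 62 = 204.
Column 4: 60 + 50 + 58 + 36 = 204.
Main diagonal: 66 + 54 + 48 + 36 = 204.
Anti-diagonal: 60 + 56 + 46 + 42 = 204.
All lines sum to 204.

Yes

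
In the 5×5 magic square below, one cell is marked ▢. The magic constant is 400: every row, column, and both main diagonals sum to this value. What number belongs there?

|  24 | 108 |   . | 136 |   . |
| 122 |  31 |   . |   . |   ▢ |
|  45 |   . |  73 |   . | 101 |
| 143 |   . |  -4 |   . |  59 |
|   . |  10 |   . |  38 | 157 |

3

Column 1 needs 400; the known cells sum to 334, so (5,1) = 66.
From main diagonal, 400 − (24 + 31 + 73 + 157) gives (4,4) = 115.
The remaining cell in row 4 is (4,2) = 400 − 313 = 87.
From row 5, 400 − (66 + 10 + 38 + 157) gives (5,3) = 129.
Column 2 needs 400; the known cells sum to 236, so (3,2) = 164.
Row 3 needs 400; the known cells sum to 383, so (3,4) = 17.
Column 4 must total 400; the given cells sum to 306, so (2,4) = 94.
Anti-diagonal: 94 + 73 + 87 + 66 + ? = 400, so (1,5) = 80.
Row 1 needs 400; the known cells sum to 348, so (1,3) = 52.
From column 3, 400 − (52 + 73 + (-4) + 129) gives (2,3) = 150.
Using column 5: 80 + 101 + 59 + 157 + ? → (2,5) = 400 − 397 = 3.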